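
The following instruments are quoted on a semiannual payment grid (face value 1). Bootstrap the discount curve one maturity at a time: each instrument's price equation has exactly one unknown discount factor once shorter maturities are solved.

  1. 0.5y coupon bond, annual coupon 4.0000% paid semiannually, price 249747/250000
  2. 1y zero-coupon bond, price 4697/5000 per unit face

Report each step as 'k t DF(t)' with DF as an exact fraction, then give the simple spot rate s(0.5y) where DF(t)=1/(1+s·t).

1 1/2 4897/5000
2 1 4697/5000
s(0.5y) = (1/(4897/5000) − 1)/(1/2) = 206/4897 ≈ 4.2067%

step 1 [0.5y] bond c/2=1/50: DF=(249747/250000 − 1/50·(0))/(1+1/50) = 4897/5000 ≈ 0.979400
step 2 [1y] zero: DF = P = 4697/5000 ≈ 0.939400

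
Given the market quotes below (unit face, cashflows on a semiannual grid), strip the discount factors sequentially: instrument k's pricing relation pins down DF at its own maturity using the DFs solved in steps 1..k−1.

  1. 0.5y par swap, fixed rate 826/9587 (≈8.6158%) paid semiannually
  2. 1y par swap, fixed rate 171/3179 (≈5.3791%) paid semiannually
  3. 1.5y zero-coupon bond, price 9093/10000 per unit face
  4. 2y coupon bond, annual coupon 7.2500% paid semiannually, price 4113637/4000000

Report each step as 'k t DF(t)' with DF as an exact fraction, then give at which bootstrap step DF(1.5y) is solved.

step 1 [0.5y] swap r/2=413/9587: DF=(1 − 413/9587·(0))/(1+413/9587) = 9587/10000 ≈ 0.958700
step 2 [1y] swap r/2=171/6358: DF=(1 − 171/6358·(0.958700))/(1+171/6358) = 9487/10000 ≈ 0.948700
step 3 [1.5y] zero: DF = P = 9093/10000 ≈ 0.909300
step 4 [2y] bond c/2=29/800: DF=(4113637/4000000 − 29/800·(0.958700+0.948700+0.909300))/(1+29/800) = 8939/10000 ≈ 0.893900

1 1/2 9587/10000
2 1 9487/10000
3 3/2 9093/10000
4 2 8939/10000
DF(1.5y) is solved at step 3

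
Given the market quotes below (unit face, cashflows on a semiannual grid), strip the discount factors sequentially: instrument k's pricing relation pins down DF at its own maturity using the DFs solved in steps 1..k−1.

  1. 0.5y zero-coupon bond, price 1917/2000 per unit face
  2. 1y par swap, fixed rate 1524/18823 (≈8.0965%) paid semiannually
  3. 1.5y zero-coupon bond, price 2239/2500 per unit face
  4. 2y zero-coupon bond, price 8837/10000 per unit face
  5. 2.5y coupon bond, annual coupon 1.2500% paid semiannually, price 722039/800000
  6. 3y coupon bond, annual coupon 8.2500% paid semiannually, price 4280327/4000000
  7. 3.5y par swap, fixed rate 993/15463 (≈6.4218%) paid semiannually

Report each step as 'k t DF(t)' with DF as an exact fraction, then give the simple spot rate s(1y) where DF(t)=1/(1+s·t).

1 1/2 1917/2000
2 1 4619/5000
3 3/2 2239/2500
4 2 8837/10000
5 5/2 4371/5000
6 3 106/125
7 7/2 4007/5000
s(1y) = (1/(4619/5000) − 1)/(1) = 381/4619 ≈ 8.2485%

step 1 [0.5y] zero: DF = P = 1917/2000 ≈ 0.958500
step 2 [1y] swap r/2=762/18823: DF=(1 − 762/18823·(0.958500))/(1+762/18823) = 4619/5000 ≈ 0.923800
step 3 [1.5y] zero: DF = P = 2239/2500 ≈ 0.895600
step 4 [2y] zero: DF = P = 8837/10000 ≈ 0.883700
step 5 [2.5y] bond c/2=1/160: DF=(722039/800000 − 1/160·(0.958500+0.923800+0.895600+0.883700))/(1+1/160) = 4371/5000 ≈ 0.874200
step 6 [3y] bond c/2=33/800: DF=(4280327/4000000 − 33/800·(0.958500+0.923800+0.895600+0.883700+0.874200))/(1+33/800) = 106/125 ≈ 0.848000
step 7 [3.5y] swap r/2=993/30926: DF=(1 − 993/30926·(0.958500+0.923800+0.895600+0.883700+0.874200+0.848000))/(1+993/30926) = 4007/5000 ≈ 0.801400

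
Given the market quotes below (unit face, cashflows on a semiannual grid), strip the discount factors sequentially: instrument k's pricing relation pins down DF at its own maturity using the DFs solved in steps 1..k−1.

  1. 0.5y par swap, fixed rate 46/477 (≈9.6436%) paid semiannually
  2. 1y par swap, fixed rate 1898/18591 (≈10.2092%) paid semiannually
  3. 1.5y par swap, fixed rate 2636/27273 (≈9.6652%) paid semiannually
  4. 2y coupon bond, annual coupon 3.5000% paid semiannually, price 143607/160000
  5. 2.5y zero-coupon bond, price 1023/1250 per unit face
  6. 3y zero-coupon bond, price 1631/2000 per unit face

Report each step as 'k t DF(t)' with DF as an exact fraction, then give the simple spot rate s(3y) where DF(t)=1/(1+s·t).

1 1/2 477/500
2 1 9051/10000
3 3/2 4341/5000
4 2 522/625
5 5/2 1023/1250
6 3 1631/2000
s(3y) = (1/(1631/2000) − 1)/(3) = 123/1631 ≈ 7.5414%

step 1 [0.5y] swap r/2=23/477: DF=(1 − 23/477·(0))/(1+23/477) = 477/500 ≈ 0.954000
step 2 [1y] swap r/2=949/18591: DF=(1 − 949/18591·(0.954000))/(1+949/18591) = 9051/10000 ≈ 0.905100
step 3 [1.5y] swap r/2=1318/27273: DF=(1 − 1318/27273·(0.954000+0.905100))/(1+1318/27273) = 4341/5000 ≈ 0.868200
step 4 [2y] bond c/2=7/400: DF=(143607/160000 − 7/400·(0.954000+0.905100+0.868200))/(1+7/400) = 522/625 ≈ 0.835200
step 5 [2.5y] zero: DF = P = 1023/1250 ≈ 0.818400
step 6 [3y] zero: DF = P = 1631/2000 ≈ 0.815500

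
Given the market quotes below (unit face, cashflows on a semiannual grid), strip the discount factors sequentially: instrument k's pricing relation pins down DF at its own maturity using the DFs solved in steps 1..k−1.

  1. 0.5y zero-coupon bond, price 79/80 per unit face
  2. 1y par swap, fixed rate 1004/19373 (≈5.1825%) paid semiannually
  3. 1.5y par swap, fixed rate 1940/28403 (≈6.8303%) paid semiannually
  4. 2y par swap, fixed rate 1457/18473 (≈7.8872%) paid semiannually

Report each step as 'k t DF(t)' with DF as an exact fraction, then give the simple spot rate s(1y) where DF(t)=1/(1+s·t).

1 1/2 79/80
2 1 4749/5000
3 3/2 903/1000
4 2 8543/10000
s(1y) = (1/(4749/5000) − 1)/(1) = 251/4749 ≈ 5.2853%

step 1 [0.5y] zero: DF = P = 79/80 ≈ 0.987500
step 2 [1y] swap r/2=502/19373: DF=(1 − 502/19373·(0.987500))/(1+502/19373) = 4749/5000 ≈ 0.949800
step 3 [1.5y] swap r/2=970/28403: DF=(1 − 970/28403·(0.987500+0.949800))/(1+970/28403) = 903/1000 ≈ 0.903000
step 4 [2y] swap r/2=1457/36946: DF=(1 − 1457/36946·(0.987500+0.949800+0.903000))/(1+1457/36946) = 8543/10000 ≈ 0.854300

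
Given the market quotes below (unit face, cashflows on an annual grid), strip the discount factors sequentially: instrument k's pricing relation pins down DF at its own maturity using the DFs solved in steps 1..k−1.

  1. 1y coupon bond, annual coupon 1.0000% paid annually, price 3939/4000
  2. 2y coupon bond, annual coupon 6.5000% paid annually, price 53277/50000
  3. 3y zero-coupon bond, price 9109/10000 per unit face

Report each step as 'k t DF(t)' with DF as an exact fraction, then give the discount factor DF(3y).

step 1 [1y] bond c/1=1/100: DF=(3939/4000 − 1/100·(0))/(1+1/100) = 39/40 ≈ 0.975000
step 2 [2y] bond c/1=13/200: DF=(53277/50000 − 13/200·(0.975000))/(1+13/200) = 941/1000 ≈ 0.941000
step 3 [3y] zero: DF = P = 9109/10000 ≈ 0.910900

1 1 39/40
2 2 941/1000
3 3 9109/10000
DF(3y) = 9109/10000 ≈ 0.910900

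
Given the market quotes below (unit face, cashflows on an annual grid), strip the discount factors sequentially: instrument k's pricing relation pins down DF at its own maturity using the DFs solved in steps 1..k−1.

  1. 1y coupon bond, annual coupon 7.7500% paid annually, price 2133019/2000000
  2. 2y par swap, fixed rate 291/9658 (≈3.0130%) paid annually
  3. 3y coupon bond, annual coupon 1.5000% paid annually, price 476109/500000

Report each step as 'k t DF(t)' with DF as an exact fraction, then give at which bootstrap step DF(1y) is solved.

step 1 [1y] bond c/1=31/400: DF=(2133019/2000000 − 31/400·(0))/(1+31/400) = 4949/5000 ≈ 0.989800
step 2 [2y] swap r/1=291/9658: DF=(1 − 291/9658·(0.989800))/(1+291/9658) = 4709/5000 ≈ 0.941800
step 3 [3y] bond c/1=3/200: DF=(476109/500000 − 3/200·(0.989800+0.941800))/(1+3/200) = 1137/1250 ≈ 0.909600

1 1 4949/5000
2 2 4709/5000
3 3 1137/1250
DF(1y) is solved at step 1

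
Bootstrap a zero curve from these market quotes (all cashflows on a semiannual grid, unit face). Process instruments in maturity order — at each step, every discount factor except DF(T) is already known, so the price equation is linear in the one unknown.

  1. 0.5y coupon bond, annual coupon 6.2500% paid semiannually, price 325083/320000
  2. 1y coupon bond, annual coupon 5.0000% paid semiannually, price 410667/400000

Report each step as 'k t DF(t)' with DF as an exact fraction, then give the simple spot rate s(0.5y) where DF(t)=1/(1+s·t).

step 1 [0.5y] bond c/2=1/32: DF=(325083/320000 − 1/32·(0))/(1+1/32) = 9851/10000 ≈ 0.985100
step 2 [1y] bond c/2=1/40: DF=(410667/400000 − 1/40·(0.985100))/(1+1/40) = 611/625 ≈ 0.977600

1 1/2 9851/10000
2 1 611/625
s(0.5y) = (1/(9851/10000) − 1)/(1/2) = 298/9851 ≈ 3.0251%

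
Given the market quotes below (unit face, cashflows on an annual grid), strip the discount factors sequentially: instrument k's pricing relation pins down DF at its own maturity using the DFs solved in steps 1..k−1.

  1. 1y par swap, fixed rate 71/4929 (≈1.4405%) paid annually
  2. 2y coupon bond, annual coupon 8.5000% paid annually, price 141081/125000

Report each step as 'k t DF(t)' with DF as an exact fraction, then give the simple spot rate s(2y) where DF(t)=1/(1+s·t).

1 1 4929/5000
2 2 963/1000
s(2y) = (1/(963/1000) − 1)/(2) = 37/1926 ≈ 1.9211%

step 1 [1y] swap r/1=71/4929: DF=(1 − 71/4929·(0))/(1+71/4929) = 4929/5000 ≈ 0.985800
step 2 [2y] bond c/1=17/200: DF=(141081/125000 − 17/200·(0.985800))/(1+17/200) = 963/1000 ≈ 0.963000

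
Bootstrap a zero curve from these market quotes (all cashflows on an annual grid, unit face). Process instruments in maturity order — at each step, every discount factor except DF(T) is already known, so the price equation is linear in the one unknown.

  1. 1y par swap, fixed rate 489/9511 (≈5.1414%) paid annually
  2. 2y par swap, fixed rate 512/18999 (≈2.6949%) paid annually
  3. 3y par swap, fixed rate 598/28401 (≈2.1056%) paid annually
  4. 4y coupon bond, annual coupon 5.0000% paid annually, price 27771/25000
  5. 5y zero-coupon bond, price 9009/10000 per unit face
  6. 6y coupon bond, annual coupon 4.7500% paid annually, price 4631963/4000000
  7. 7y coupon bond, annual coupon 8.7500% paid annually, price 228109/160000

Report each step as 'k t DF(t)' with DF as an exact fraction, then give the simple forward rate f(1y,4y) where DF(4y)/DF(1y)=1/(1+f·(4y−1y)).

step 1 [1y] swap r/1=489/9511: DF=(1 − 489/9511·(0))/(1+489/9511) = 9511/10000 ≈ 0.951100
step 2 [2y] swap r/1=512/18999: DF=(1 − 512/18999·(0.951100))/(1+512/18999) = 593/625 ≈ 0.948800
step 3 [3y] swap r/1=598/28401: DF=(1 − 598/28401·(0.951100+0.948800))/(1+598/28401) = 4701/5000 ≈ 0.940200
step 4 [4y] bond c/1=1/20: DF=(27771/25000 − 1/20·(0.951100+0.948800+0.940200))/(1+1/20) = 9227/10000 ≈ 0.922700
step 5 [5y] zero: DF = P = 9009/10000 ≈ 0.900900
step 6 [6y] bond c/1=19/400: DF=(4631963/4000000 − 19/400·(0.951100+0.948800+0.940200+0.922700+0.900900))/(1+19/400) = 447/500 ≈ 0.894000
step 7 [7y] bond c/1=7/80: DF=(228109/160000 − 7/80·(0.951100+0.948800+0.940200+0.922700+0.900900+0.894000))/(1+7/80) = 4319/5000 ≈ 0.863800

1 1 9511/10000
2 2 593/625
3 3 4701/5000
4 4 9227/10000
5 5 9009/10000
6 6 447/500
7 7 4319/5000
f(1y,4y) = ((9511/10000)/(9227/10000) − 1)/(3) = 284/27681 ≈ 1.0260%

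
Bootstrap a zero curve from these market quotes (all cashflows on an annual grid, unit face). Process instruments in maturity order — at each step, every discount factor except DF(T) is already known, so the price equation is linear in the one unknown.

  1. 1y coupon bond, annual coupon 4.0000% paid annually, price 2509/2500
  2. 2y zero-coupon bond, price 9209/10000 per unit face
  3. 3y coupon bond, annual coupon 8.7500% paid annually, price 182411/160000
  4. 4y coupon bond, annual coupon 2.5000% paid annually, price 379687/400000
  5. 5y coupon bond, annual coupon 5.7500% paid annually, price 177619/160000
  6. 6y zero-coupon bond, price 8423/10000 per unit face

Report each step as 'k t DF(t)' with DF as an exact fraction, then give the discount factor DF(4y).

1 1 193/200
2 2 9209/10000
3 3 4483/5000
4 4 4291/5000
5 5 4259/5000
6 6 8423/10000
DF(4y) = 4291/5000 ≈ 0.858200

step 1 [1y] bond c/1=1/25: DF=(2509/2500 − 1/25·(0))/(1+1/25) = 193/200 ≈ 0.965000
step 2 [2y] zero: DF = P = 9209/10000 ≈ 0.920900
step 3 [3y] bond c/1=7/80: DF=(182411/160000 − 7/80·(0.965000+0.920900))/(1+7/80) = 4483/5000 ≈ 0.896600
step 4 [4y] bond c/1=1/40: DF=(379687/400000 − 1/40·(0.965000+0.920900+0.896600))/(1+1/40) = 4291/5000 ≈ 0.858200
step 5 [5y] bond c/1=23/400: DF=(177619/160000 − 23/400·(0.965000+0.920900+0.896600+0.858200))/(1+23/400) = 4259/5000 ≈ 0.851800
step 6 [6y] zero: DF = P = 8423/10000 ≈ 0.842300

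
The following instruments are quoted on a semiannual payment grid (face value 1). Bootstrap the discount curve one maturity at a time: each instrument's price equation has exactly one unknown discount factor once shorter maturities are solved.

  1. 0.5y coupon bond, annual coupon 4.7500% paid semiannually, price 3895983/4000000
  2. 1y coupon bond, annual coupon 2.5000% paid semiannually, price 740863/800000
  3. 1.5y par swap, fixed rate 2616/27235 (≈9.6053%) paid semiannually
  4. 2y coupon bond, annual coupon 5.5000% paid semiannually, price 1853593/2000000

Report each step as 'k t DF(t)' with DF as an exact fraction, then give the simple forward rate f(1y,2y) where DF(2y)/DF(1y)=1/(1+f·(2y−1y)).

1 1/2 4757/5000
2 1 9029/10000
3 3/2 2173/2500
4 2 8291/10000
f(1y,2y) = ((9029/10000)/(8291/10000) − 1)/(1) = 738/8291 ≈ 8.9012%

step 1 [0.5y] bond c/2=19/800: DF=(3895983/4000000 − 19/800·(0))/(1+19/800) = 4757/5000 ≈ 0.951400
step 2 [1y] bond c/2=1/80: DF=(740863/800000 − 1/80·(0.951400))/(1+1/80) = 9029/10000 ≈ 0.902900
step 3 [1.5y] swap r/2=1308/27235: DF=(1 − 1308/27235·(0.951400+0.902900))/(1+1308/27235) = 2173/2500 ≈ 0.869200
step 4 [2y] bond c/2=11/400: DF=(1853593/2000000 − 11/400·(0.951400+0.902900+0.869200))/(1+11/400) = 8291/10000 ≈ 0.829100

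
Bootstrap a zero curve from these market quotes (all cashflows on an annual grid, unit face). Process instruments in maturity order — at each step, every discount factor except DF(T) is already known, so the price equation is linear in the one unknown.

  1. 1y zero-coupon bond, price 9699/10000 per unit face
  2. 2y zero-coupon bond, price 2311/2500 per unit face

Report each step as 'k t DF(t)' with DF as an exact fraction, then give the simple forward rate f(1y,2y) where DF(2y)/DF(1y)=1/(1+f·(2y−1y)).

1 1 9699/10000
2 2 2311/2500
f(1y,2y) = ((9699/10000)/(2311/2500) − 1)/(1) = 455/9244 ≈ 4.9221%

step 1 [1y] zero: DF = P = 9699/10000 ≈ 0.969900
step 2 [2y] zero: DF = P = 2311/2500 ≈ 0.924400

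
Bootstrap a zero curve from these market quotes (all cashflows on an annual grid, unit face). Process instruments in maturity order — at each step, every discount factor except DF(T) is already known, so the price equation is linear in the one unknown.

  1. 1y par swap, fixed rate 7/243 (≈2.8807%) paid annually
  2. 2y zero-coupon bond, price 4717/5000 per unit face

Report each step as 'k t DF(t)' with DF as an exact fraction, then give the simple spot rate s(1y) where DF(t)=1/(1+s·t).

step 1 [1y] swap r/1=7/243: DF=(1 − 7/243·(0))/(1+7/243) = 243/250 ≈ 0.972000
step 2 [2y] zero: DF = P = 4717/5000 ≈ 0.943400

1 1 243/250
2 2 4717/5000
s(1y) = (1/(243/250) − 1)/(1) = 7/243 ≈ 2.8807%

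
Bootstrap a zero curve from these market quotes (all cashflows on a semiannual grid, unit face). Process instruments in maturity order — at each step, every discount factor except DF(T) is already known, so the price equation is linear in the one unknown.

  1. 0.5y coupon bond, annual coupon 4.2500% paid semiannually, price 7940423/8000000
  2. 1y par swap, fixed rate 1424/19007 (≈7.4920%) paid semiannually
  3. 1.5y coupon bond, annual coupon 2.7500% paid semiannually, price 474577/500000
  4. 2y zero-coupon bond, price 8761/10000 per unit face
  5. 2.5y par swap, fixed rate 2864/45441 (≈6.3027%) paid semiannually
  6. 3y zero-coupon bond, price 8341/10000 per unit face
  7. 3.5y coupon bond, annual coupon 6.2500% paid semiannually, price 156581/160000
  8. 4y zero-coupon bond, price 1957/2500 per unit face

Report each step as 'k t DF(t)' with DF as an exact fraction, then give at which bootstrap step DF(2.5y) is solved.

1 1/2 9719/10000
2 1 1161/1250
3 3/2 1821/2000
4 2 8761/10000
5 5/2 1071/1250
6 3 8341/10000
7 7/2 393/500
8 4 1957/2500
DF(2.5y) is solved at step 5

step 1 [0.5y] bond c/2=17/800: DF=(7940423/8000000 − 17/800·(0))/(1+17/800) = 9719/10000 ≈ 0.971900
step 2 [1y] swap r/2=712/19007: DF=(1 − 712/19007·(0.971900))/(1+712/19007) = 1161/1250 ≈ 0.928800
step 3 [1.5y] bond c/2=11/800: DF=(474577/500000 − 11/800·(0.971900+0.928800))/(1+11/800) = 1821/2000 ≈ 0.910500
step 4 [2y] zero: DF = P = 8761/10000 ≈ 0.876100
step 5 [2.5y] swap r/2=1432/45441: DF=(1 − 1432/45441·(0.971900+0.928800+0.910500+0.876100))/(1+1432/45441) = 1071/1250 ≈ 0.856800
step 6 [3y] zero: DF = P = 8341/10000 ≈ 0.834100
step 7 [3.5y] bond c/2=1/32: DF=(156581/160000 − 1/32·(0.971900+0.928800+0.910500+0.876100+0.856800+0.834100))/(1+1/32) = 393/500 ≈ 0.786000
step 8 [4y] zero: DF = P = 1957/2500 ≈ 0.782800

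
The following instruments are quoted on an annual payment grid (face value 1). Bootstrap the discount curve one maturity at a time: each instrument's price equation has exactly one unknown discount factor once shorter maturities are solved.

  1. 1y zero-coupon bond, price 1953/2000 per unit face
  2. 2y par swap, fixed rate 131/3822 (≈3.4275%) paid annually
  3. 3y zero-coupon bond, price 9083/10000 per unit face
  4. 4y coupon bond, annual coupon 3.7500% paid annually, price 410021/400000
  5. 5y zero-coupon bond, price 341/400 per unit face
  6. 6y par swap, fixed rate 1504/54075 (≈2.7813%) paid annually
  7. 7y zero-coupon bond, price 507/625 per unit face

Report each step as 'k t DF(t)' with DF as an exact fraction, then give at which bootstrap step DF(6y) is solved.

1 1 1953/2000
2 2 1869/2000
3 3 9083/10000
4 4 8861/10000
5 5 341/400
6 6 531/625
7 7 507/625
DF(6y) is solved at step 6

step 1 [1y] zero: DF = P = 1953/2000 ≈ 0.976500
step 2 [2y] swap r/1=131/3822: DF=(1 − 131/3822·(0.976500))/(1+131/3822) = 1869/2000 ≈ 0.934500
step 3 [3y] zero: DF = P = 9083/10000 ≈ 0.908300
step 4 [4y] bond c/1=3/80: DF=(410021/400000 − 3/80·(0.976500+0.934500+0.908300))/(1+3/80) = 8861/10000 ≈ 0.886100
step 5 [5y] zero: DF = P = 341/400 ≈ 0.852500
step 6 [6y] swap r/1=1504/54075: DF=(1 − 1504/54075·(0.976500+0.934500+0.908300+0.886100+0.852500))/(1+1504/54075) = 531/625 ≈ 0.849600
step 7 [7y] zero: DF = P = 507/625 ≈ 0.811200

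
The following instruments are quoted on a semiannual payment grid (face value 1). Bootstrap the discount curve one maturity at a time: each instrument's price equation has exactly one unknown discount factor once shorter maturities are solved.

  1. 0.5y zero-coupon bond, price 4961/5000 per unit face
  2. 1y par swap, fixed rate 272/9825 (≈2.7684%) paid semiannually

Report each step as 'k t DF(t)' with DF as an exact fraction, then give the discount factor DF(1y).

step 1 [0.5y] zero: DF = P = 4961/5000 ≈ 0.992200
step 2 [1y] swap r/2=136/9825: DF=(1 − 136/9825·(0.992200))/(1+136/9825) = 608/625 ≈ 0.972800

1 1/2 4961/5000
2 1 608/625
DF(1y) = 608/625 ≈ 0.972800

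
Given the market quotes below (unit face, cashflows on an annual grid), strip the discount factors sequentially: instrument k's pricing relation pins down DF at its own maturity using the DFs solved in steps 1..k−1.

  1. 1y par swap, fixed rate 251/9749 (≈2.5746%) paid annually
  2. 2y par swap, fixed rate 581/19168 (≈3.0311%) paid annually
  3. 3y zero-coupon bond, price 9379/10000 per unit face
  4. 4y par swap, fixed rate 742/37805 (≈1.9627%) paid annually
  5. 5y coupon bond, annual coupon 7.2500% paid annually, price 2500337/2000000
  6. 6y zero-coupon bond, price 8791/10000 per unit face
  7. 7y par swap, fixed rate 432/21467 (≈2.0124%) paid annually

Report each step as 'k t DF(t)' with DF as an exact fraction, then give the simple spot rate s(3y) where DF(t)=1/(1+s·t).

step 1 [1y] swap r/1=251/9749: DF=(1 − 251/9749·(0))/(1+251/9749) = 9749/10000 ≈ 0.974900
step 2 [2y] swap r/1=581/19168: DF=(1 − 581/19168·(0.974900))/(1+581/19168) = 9419/10000 ≈ 0.941900
step 3 [3y] zero: DF = P = 9379/10000 ≈ 0.937900
step 4 [4y] swap r/1=742/37805: DF=(1 − 742/37805·(0.974900+0.941900+0.937900))/(1+742/37805) = 4629/5000 ≈ 0.925800
step 5 [5y] bond c/1=29/400: DF=(2500337/2000000 − 29/400·(0.974900+0.941900+0.937900+0.925800))/(1+29/400) = 9101/10000 ≈ 0.910100
step 6 [6y] zero: DF = P = 8791/10000 ≈ 0.879100
step 7 [7y] swap r/1=432/21467: DF=(1 − 432/21467·(0.974900+0.941900+0.937900+0.925800+0.910100+0.879100))/(1+432/21467) = 544/625 ≈ 0.870400

1 1 9749/10000
2 2 9419/10000
3 3 9379/10000
4 4 4629/5000
5 5 9101/10000
6 6 8791/10000
7 7 544/625
s(3y) = (1/(9379/10000) − 1)/(3) = 207/9379 ≈ 2.2071%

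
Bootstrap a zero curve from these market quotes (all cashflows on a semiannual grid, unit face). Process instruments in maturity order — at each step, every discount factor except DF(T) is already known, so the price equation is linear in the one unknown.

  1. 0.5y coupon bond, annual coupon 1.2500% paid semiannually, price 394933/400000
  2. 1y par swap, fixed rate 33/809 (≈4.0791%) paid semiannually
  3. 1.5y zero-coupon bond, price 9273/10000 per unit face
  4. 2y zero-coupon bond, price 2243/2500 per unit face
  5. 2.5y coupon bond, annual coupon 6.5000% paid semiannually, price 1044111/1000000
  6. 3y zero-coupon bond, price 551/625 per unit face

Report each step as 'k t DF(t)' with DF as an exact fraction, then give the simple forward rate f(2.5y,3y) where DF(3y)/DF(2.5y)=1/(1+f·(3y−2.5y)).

1 1/2 2453/2500
2 1 2401/2500
3 3/2 9273/10000
4 2 2243/2500
5 5/2 8927/10000
6 3 551/625
f(2.5y,3y) = ((8927/10000)/(551/625) − 1)/(1/2) = 111/4408 ≈ 2.5181%

step 1 [0.5y] bond c/2=1/160: DF=(394933/400000 − 1/160·(0))/(1+1/160) = 2453/2500 ≈ 0.981200
step 2 [1y] swap r/2=33/1618: DF=(1 − 33/1618·(0.981200))/(1+33/1618) = 2401/2500 ≈ 0.960400
step 3 [1.5y] zero: DF = P = 9273/10000 ≈ 0.927300
step 4 [2y] zero: DF = P = 2243/2500 ≈ 0.897200
step 5 [2.5y] bond c/2=13/400: DF=(1044111/1000000 − 13/400·(0.981200+0.960400+0.927300+0.897200))/(1+13/400) = 8927/10000 ≈ 0.892700
step 6 [3y] zero: DF = P = 551/625 ≈ 0.881600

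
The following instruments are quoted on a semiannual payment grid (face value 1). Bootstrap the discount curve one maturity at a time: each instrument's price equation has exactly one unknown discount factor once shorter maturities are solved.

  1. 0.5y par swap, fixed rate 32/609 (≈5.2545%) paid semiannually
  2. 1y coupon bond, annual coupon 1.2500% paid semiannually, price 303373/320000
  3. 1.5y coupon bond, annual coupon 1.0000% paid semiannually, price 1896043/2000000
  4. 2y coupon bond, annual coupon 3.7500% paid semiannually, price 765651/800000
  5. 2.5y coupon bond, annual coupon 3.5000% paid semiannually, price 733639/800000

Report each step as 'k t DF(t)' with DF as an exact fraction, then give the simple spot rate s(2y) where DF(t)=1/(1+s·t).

step 1 [0.5y] swap r/2=16/609: DF=(1 − 16/609·(0))/(1+16/609) = 609/625 ≈ 0.974400
step 2 [1y] bond c/2=1/160: DF=(303373/320000 − 1/160·(0.974400))/(1+1/160) = 9361/10000 ≈ 0.936100
step 3 [1.5y] bond c/2=1/200: DF=(1896043/2000000 − 1/200·(0.974400+0.936100))/(1+1/200) = 4669/5000 ≈ 0.933800
step 4 [2y] bond c/2=3/160: DF=(765651/800000 − 3/160·(0.974400+0.936100+0.933800))/(1+3/160) = 8871/10000 ≈ 0.887100
step 5 [2.5y] bond c/2=7/400: DF=(733639/800000 − 7/400·(0.974400+0.936100+0.933800+0.887100))/(1+7/400) = 8371/10000 ≈ 0.837100

1 1/2 609/625
2 1 9361/10000
3 3/2 4669/5000
4 2 8871/10000
5 5/2 8371/10000
s(2y) = (1/(8871/10000) − 1)/(2) = 1129/17742 ≈ 6.3634%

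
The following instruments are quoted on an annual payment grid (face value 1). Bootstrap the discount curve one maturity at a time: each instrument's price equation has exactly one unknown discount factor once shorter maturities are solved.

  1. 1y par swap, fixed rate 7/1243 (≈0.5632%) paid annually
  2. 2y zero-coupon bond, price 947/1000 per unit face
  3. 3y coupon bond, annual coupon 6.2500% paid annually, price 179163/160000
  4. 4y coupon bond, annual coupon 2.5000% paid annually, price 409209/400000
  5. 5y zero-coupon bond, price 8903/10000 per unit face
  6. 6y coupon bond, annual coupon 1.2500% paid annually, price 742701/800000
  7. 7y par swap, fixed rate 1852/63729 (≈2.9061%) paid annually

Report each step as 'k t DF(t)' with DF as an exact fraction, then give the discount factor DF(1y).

1 1 1243/1250
2 2 947/1000
3 3 9397/10000
4 4 4639/5000
5 5 8903/10000
6 6 8589/10000
7 7 2037/2500
DF(1y) = 1243/1250 ≈ 0.994400

step 1 [1y] swap r/1=7/1243: DF=(1 − 7/1243·(0))/(1+7/1243) = 1243/1250 ≈ 0.994400
step 2 [2y] zero: DF = P = 947/1000 ≈ 0.947000
step 3 [3y] bond c/1=1/16: DF=(179163/160000 − 1/16·(0.994400+0.947000))/(1+1/16) = 9397/10000 ≈ 0.939700
step 4 [4y] bond c/1=1/40: DF=(409209/400000 − 1/40·(0.994400+0.947000+0.939700))/(1+1/40) = 4639/5000 ≈ 0.927800
step 5 [5y] zero: DF = P = 8903/10000 ≈ 0.890300
step 6 [6y] bond c/1=1/80: DF=(742701/800000 − 1/80·(0.994400+0.947000+0.939700+0.927800+0.890300))/(1+1/80) = 8589/10000 ≈ 0.858900
step 7 [7y] swap r/1=1852/63729: DF=(1 − 1852/63729·(0.994400+0.947000+0.939700+0.927800+0.890300+0.858900))/(1+1852/63729) = 2037/2500 ≈ 0.814800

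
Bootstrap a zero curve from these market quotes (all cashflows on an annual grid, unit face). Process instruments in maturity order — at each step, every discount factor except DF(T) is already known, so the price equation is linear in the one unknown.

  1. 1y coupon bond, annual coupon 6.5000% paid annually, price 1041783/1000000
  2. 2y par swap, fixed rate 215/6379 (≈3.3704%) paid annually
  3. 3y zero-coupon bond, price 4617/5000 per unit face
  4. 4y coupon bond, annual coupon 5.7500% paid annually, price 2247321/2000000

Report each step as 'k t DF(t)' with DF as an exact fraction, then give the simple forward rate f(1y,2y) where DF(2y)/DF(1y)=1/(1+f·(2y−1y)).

1 1 4891/5000
2 2 1871/2000
3 3 4617/5000
4 4 9083/10000
f(1y,2y) = ((4891/5000)/(1871/2000) − 1)/(1) = 427/9355 ≈ 4.5644%

step 1 [1y] bond c/1=13/200: DF=(1041783/1000000 − 13/200·(0))/(1+13/200) = 4891/5000 ≈ 0.978200
step 2 [2y] swap r/1=215/6379: DF=(1 − 215/6379·(0.978200))/(1+215/6379) = 1871/2000 ≈ 0.935500
step 3 [3y] zero: DF = P = 4617/5000 ≈ 0.923400
step 4 [4y] bond c/1=23/400: DF=(2247321/2000000 − 23/400·(0.978200+0.935500+0.923400))/(1+23/400) = 9083/10000 ≈ 0.908300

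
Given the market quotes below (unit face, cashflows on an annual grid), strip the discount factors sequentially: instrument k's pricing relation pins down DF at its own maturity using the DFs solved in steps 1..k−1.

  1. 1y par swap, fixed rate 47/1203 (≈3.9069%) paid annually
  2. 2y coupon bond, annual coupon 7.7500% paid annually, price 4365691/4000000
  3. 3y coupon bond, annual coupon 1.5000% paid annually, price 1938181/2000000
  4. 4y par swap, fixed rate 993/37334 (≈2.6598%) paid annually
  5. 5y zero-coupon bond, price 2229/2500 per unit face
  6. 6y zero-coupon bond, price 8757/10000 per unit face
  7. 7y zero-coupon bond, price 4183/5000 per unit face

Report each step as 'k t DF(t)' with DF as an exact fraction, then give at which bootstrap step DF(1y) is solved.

1 1 1203/1250
2 2 9437/10000
3 3 4633/5000
4 4 9007/10000
5 5 2229/2500
6 6 8757/10000
7 7 4183/5000
DF(1y) is solved at step 1

step 1 [1y] swap r/1=47/1203: DF=(1 − 47/1203·(0))/(1+47/1203) = 1203/1250 ≈ 0.962400
step 2 [2y] bond c/1=31/400: DF=(4365691/4000000 − 31/400·(0.962400))/(1+31/400) = 9437/10000 ≈ 0.943700
step 3 [3y] bond c/1=3/200: DF=(1938181/2000000 − 3/200·(0.962400+0.943700))/(1+3/200) = 4633/5000 ≈ 0.926600
step 4 [4y] swap r/1=993/37334: DF=(1 − 993/37334·(0.962400+0.943700+0.926600))/(1+993/37334) = 9007/10000 ≈ 0.900700
step 5 [5y] zero: DF = P = 2229/2500 ≈ 0.891600
step 6 [6y] zero: DF = P = 8757/10000 ≈ 0.875700
step 7 [7y] zero: DF = P = 4183/5000 ≈ 0.836600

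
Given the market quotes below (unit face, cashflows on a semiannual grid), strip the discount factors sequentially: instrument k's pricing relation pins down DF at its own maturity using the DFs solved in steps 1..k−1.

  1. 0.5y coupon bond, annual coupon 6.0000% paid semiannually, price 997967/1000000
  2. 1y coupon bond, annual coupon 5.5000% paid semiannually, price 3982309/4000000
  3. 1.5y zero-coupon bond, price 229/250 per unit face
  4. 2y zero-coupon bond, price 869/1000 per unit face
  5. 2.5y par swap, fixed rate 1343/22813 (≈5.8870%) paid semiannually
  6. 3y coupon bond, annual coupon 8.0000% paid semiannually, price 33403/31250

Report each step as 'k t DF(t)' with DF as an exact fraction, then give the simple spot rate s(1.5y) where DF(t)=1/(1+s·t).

1 1/2 9689/10000
2 1 943/1000
3 3/2 229/250
4 2 869/1000
5 5/2 8657/10000
6 3 8523/10000
s(1.5y) = (1/(229/250) − 1)/(3/2) = 14/229 ≈ 6.1135%

step 1 [0.5y] bond c/2=3/100: DF=(997967/1000000 − 3/100·(0))/(1+3/100) = 9689/10000 ≈ 0.968900
step 2 [1y] bond c/2=11/400: DF=(3982309/4000000 − 11/400·(0.968900))/(1+11/400) = 943/1000 ≈ 0.943000
step 3 [1.5y] zero: DF = P = 229/250 ≈ 0.916000
step 4 [2y] zero: DF = P = 869/1000 ≈ 0.869000
step 5 [2.5y] swap r/2=1343/45626: DF=(1 − 1343/45626·(0.968900+0.943000+0.916000+0.869000))/(1+1343/45626) = 8657/10000 ≈ 0.865700
step 6 [3y] bond c/2=1/25: DF=(33403/31250 − 1/25·(0.968900+0.943000+0.916000+0.869000+0.865700))/(1+1/25) = 8523/10000 ≈ 0.852300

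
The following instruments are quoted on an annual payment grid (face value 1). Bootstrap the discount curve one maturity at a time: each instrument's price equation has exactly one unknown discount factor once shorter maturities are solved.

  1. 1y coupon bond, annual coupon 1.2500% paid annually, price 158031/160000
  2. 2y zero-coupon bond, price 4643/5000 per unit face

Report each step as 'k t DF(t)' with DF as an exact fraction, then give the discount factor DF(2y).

1 1 1951/2000
2 2 4643/5000
DF(2y) = 4643/5000 ≈ 0.928600

step 1 [1y] bond c/1=1/80: DF=(158031/160000 − 1/80·(0))/(1+1/80) = 1951/2000 ≈ 0.975500
step 2 [2y] zero: DF = P = 4643/5000 ≈ 0.928600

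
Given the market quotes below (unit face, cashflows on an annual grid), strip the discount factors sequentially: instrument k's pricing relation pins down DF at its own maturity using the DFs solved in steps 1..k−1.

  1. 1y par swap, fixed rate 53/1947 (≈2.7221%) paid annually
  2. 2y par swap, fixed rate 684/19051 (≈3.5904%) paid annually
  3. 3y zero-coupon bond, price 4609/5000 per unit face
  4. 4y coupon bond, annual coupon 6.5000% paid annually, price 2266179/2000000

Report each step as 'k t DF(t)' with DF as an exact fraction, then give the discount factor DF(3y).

step 1 [1y] swap r/1=53/1947: DF=(1 − 53/1947·(0))/(1+53/1947) = 1947/2000 ≈ 0.973500
step 2 [2y] swap r/1=684/19051: DF=(1 − 684/19051·(0.973500))/(1+684/19051) = 2329/2500 ≈ 0.931600
step 3 [3y] zero: DF = P = 4609/5000 ≈ 0.921800
step 4 [4y] bond c/1=13/200: DF=(2266179/2000000 − 13/200·(0.973500+0.931600+0.921800))/(1+13/200) = 4457/5000 ≈ 0.891400

1 1 1947/2000
2 2 2329/2500
3 3 4609/5000
4 4 4457/5000
DF(3y) = 4609/5000 ≈ 0.921800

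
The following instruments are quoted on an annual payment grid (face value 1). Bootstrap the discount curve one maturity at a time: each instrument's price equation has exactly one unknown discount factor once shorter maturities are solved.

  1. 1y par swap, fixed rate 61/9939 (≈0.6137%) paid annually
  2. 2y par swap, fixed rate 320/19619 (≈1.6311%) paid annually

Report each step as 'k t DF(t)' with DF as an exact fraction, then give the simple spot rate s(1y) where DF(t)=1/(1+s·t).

step 1 [1y] swap r/1=61/9939: DF=(1 − 61/9939·(0))/(1+61/9939) = 9939/10000 ≈ 0.993900
step 2 [2y] swap r/1=320/19619: DF=(1 − 320/19619·(0.993900))/(1+320/19619) = 121/125 ≈ 0.968000

1 1 9939/10000
2 2 121/125
s(1y) = (1/(9939/10000) − 1)/(1) = 61/9939 ≈ 0.6137%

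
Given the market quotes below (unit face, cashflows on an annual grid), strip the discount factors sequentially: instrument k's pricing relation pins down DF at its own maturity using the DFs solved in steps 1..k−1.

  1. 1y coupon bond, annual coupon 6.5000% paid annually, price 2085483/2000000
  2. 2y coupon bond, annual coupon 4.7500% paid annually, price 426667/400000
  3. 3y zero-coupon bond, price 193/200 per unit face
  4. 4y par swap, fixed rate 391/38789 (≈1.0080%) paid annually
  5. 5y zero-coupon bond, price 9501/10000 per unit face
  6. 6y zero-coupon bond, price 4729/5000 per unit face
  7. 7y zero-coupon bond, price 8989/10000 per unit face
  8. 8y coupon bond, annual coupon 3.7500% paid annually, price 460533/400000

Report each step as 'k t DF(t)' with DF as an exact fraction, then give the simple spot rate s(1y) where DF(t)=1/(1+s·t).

1 1 9791/10000
2 2 9739/10000
3 3 193/200
4 4 9609/10000
5 5 9501/10000
6 6 4729/5000
7 7 8989/10000
8 8 1737/2000
s(1y) = (1/(9791/10000) − 1)/(1) = 209/9791 ≈ 2.1346%

step 1 [1y] bond c/1=13/200: DF=(2085483/2000000 − 13/200·(0))/(1+13/200) = 9791/10000 ≈ 0.979100
step 2 [2y] bond c/1=19/400: DF=(426667/400000 − 19/400·(0.979100))/(1+19/400) = 9739/10000 ≈ 0.973900
step 3 [3y] zero: DF = P = 193/200 ≈ 0.965000
step 4 [4y] swap r/1=391/38789: DF=(1 − 391/38789·(0.979100+0.973900+0.965000))/(1+391/38789) = 9609/10000 ≈ 0.960900
step 5 [5y] zero: DF = P = 9501/10000 ≈ 0.950100
step 6 [6y] zero: DF = P = 4729/5000 ≈ 0.945800
step 7 [7y] zero: DF = P = 8989/10000 ≈ 0.898900
step 8 [8y] bond c/1=3/80: DF=(460533/400000 − 3/80·(0.979100+0.973900+0.965000+0.960900+0.950100+0.945800+0.898900))/(1+3/80) = 1737/2000 ≈ 0.868500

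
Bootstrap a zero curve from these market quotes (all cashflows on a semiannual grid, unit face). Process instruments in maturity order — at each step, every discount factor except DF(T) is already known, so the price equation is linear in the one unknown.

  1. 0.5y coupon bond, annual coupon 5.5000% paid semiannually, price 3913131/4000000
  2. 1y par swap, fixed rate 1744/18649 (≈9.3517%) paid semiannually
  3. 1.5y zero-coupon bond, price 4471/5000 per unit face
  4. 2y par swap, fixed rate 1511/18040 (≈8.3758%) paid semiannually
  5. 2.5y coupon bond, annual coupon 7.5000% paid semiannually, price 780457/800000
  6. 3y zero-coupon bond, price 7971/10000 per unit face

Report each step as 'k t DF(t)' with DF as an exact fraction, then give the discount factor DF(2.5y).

step 1 [0.5y] bond c/2=11/400: DF=(3913131/4000000 − 11/400·(0))/(1+11/400) = 9521/10000 ≈ 0.952100
step 2 [1y] swap r/2=872/18649: DF=(1 − 872/18649·(0.952100))/(1+872/18649) = 1141/1250 ≈ 0.912800
step 3 [1.5y] zero: DF = P = 4471/5000 ≈ 0.894200
step 4 [2y] swap r/2=1511/36080: DF=(1 − 1511/36080·(0.952100+0.912800+0.894200))/(1+1511/36080) = 8489/10000 ≈ 0.848900
step 5 [2.5y] bond c/2=3/80: DF=(780457/800000 − 3/80·(0.952100+0.912800+0.894200+0.848900))/(1+3/80) = 8099/10000 ≈ 0.809900
step 6 [3y] zero: DF = P = 7971/10000 ≈ 0.797100

1 1/2 9521/10000
2 1 1141/1250
3 3/2 4471/5000
4 2 8489/10000
5 5/2 8099/10000
6 3 7971/10000
DF(2.5y) = 8099/10000 ≈ 0.809900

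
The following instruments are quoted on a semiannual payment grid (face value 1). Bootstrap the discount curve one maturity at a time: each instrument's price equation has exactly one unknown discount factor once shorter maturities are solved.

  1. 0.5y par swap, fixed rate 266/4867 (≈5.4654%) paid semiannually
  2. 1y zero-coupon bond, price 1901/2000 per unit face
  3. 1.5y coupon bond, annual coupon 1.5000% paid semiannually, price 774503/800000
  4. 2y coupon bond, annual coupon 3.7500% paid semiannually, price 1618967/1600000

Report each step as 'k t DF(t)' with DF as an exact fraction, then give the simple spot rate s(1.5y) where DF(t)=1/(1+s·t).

1 1/2 4867/5000
2 1 1901/2000
3 3/2 4733/5000
4 2 2351/2500
s(1.5y) = (1/(4733/5000) − 1)/(3/2) = 178/4733 ≈ 3.7608%

step 1 [0.5y] swap r/2=133/4867: DF=(1 − 133/4867·(0))/(1+133/4867) = 4867/5000 ≈ 0.973400
step 2 [1y] zero: DF = P = 1901/2000 ≈ 0.950500
step 3 [1.5y] bond c/2=3/400: DF=(774503/800000 − 3/400·(0.973400+0.950500))/(1+3/400) = 4733/5000 ≈ 0.946600
step 4 [2y] bond c/2=3/160: DF=(1618967/1600000 − 3/160·(0.973400+0.950500+0.946600))/(1+3/160) = 2351/2500 ≈ 0.940400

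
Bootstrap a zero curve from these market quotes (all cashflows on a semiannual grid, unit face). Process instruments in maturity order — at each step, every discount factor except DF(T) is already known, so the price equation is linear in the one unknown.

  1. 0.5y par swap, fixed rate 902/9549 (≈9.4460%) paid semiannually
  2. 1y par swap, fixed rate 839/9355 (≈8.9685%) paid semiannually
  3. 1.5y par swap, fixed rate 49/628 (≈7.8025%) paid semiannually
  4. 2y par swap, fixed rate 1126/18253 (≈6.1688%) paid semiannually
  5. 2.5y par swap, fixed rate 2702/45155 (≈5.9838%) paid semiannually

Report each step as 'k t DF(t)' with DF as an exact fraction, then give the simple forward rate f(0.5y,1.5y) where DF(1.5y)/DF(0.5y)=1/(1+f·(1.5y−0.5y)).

1 1/2 9549/10000
2 1 9161/10000
3 3/2 4461/5000
4 2 4437/5000
5 5/2 8649/10000
f(0.5y,1.5y) = ((9549/10000)/(4461/5000) − 1)/(1) = 209/2974 ≈ 7.0276%

step 1 [0.5y] swap r/2=451/9549: DF=(1 − 451/9549·(0))/(1+451/9549) = 9549/10000 ≈ 0.954900
step 2 [1y] swap r/2=839/18710: DF=(1 − 839/18710·(0.954900))/(1+839/18710) = 9161/10000 ≈ 0.916100
step 3 [1.5y] swap r/2=49/1256: DF=(1 − 49/1256·(0.954900+0.916100))/(1+49/1256) = 4461/5000 ≈ 0.892200
step 4 [2y] swap r/2=563/18253: DF=(1 − 563/18253·(0.954900+0.916100+0.892200))/(1+563/18253) = 4437/5000 ≈ 0.887400
step 5 [2.5y] swap r/2=1351/45155: DF=(1 − 1351/45155·(0.954900+0.916100+0.892200+0.887400))/(1+1351/45155) = 8649/10000 ≈ 0.864900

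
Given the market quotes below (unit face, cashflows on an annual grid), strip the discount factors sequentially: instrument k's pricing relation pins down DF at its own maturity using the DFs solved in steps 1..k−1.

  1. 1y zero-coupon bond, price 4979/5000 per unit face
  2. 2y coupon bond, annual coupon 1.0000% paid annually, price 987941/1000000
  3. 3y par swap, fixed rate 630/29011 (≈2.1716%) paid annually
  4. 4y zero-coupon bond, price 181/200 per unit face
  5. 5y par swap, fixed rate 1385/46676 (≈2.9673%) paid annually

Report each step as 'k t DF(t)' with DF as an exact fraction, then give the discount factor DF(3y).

step 1 [1y] zero: DF = P = 4979/5000 ≈ 0.995800
step 2 [2y] bond c/1=1/100: DF=(987941/1000000 − 1/100·(0.995800))/(1+1/100) = 9683/10000 ≈ 0.968300
step 3 [3y] swap r/1=630/29011: DF=(1 − 630/29011·(0.995800+0.968300))/(1+630/29011) = 937/1000 ≈ 0.937000
step 4 [4y] zero: DF = P = 181/200 ≈ 0.905000
step 5 [5y] swap r/1=1385/46676: DF=(1 − 1385/46676·(0.995800+0.968300+0.937000+0.905000))/(1+1385/46676) = 1723/2000 ≈ 0.861500

1 1 4979/5000
2 2 9683/10000
3 3 937/1000
4 4 181/200
5 5 1723/2000
DF(3y) = 937/1000 ≈ 0.937000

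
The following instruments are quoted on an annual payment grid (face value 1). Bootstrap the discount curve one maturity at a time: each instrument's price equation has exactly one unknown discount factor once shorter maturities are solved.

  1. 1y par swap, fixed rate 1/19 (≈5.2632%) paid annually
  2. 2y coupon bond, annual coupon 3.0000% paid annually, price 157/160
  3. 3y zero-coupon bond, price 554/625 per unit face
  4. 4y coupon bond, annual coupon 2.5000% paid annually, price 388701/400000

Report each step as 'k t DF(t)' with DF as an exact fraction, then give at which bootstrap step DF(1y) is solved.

1 1 19/20
2 2 37/40
3 3 554/625
4 4 8807/10000
DF(1y) is solved at step 1

step 1 [1y] swap r/1=1/19: DF=(1 − 1/19·(0))/(1+1/19) = 19/20 ≈ 0.950000
step 2 [2y] bond c/1=3/100: DF=(157/160 − 3/100·(0.950000))/(1+3/100) = 37/40 ≈ 0.925000
step 3 [3y] zero: DF = P = 554/625 ≈ 0.886400
step 4 [4y] bond c/1=1/40: DF=(388701/400000 − 1/40·(0.950000+0.925000+0.886400))/(1+1/40) = 8807/10000 ≈ 0.880700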